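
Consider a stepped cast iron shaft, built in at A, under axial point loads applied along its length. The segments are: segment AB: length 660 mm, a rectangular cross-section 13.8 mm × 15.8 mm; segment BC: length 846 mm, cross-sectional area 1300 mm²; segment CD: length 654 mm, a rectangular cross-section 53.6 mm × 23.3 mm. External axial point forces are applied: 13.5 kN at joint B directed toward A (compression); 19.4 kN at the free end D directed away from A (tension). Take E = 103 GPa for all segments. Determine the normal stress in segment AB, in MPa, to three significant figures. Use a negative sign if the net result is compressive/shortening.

27.1 MPa

Internal axial forces (sectioning from the free end, tension +): N_CD = 19.4 kN, N_BC = 19.4 kN, N_AB = 5.9 kN.
A_AB = 218 mm².
σ_AB = N_AB/A_AB = 5900/218 = 27.06 MPa.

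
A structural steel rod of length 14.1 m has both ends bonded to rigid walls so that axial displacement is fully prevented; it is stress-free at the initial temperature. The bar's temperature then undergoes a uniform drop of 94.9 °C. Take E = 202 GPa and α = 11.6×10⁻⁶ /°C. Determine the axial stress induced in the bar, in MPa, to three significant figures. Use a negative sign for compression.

Free thermal expansion αLΔT = 11.6e-6 · 14100 · -94.9 = -15.52 mm.
The walls impose strain ε = −(-15.52)/14100 = 1.1008e-03; σ = Eε = 202000 · 1.1008e-03 = 222.4 MPa.

222 MPa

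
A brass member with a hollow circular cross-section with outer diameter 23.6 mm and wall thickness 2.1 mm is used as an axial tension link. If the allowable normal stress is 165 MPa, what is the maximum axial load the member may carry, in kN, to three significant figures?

23.4 kN

A = 141.8 mm².
P_max = σ_allow · A = 165 · 141.8 = 23400 N = 23.4 kN.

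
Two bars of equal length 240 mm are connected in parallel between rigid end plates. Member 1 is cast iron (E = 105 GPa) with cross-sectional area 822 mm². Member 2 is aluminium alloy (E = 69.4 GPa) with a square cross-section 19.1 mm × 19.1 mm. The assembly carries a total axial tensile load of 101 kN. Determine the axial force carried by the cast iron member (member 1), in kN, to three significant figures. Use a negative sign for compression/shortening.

78.1 kN

A_2 = 364.8 mm².
Equal strain + equilibrium ⇒ each member carries load in proportion to AE: A₁E₁ = 86310000 N, A₂E₂ = 25320000 N, ΣAE = 111600000 N.
F₁ = P·A₁E₁/ΣAE = 101000·86310000/111600000 = 78090 N.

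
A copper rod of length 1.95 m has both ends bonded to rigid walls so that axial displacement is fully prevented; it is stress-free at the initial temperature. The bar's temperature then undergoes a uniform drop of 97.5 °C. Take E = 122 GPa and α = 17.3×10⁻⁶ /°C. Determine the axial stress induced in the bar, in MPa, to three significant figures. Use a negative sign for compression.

Free thermal expansion αLΔT = 17.3e-6 · 1950 · -97.5 = -3.289 mm.
The walls impose strain ε = −(-3.289)/1950 = 1.6868e-03; σ = Eε = 122000 · 1.6868e-03 = 205.8 MPa.

206 MPa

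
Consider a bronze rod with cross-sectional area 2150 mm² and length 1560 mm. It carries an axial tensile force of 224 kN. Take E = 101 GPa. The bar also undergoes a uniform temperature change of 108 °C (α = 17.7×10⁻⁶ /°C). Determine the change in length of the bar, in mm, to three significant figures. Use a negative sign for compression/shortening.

4.59 mm

δ_mech = NL/(AE) = 224000·1560/(2150·101000) = 1.609 mm.
δ_thermal = αLΔT = 17.7e-6·1560·108 = 2.982 mm.
δ = δ_mech + δ_thermal = 4.591 mm.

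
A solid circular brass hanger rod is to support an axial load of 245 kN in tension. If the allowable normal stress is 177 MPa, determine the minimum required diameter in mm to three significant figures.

42.0 mm

Required area A ≥ P/σ_allow = 245000/177 = 1384 mm².
For a solid circular section, d ≥ √(4A/π) = 41.98 mm.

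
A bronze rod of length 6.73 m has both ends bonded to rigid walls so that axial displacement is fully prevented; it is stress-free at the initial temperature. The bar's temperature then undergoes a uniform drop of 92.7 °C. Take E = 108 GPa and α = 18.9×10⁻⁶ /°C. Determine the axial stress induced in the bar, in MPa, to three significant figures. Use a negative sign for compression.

189 MPa

Free thermal expansion αLΔT = 18.9e-6 · 6730 · -92.7 = -11.79 mm.
The walls impose strain ε = −(-11.79)/6730 = 1.7520e-03; σ = Eε = 108000 · 1.7520e-03 = 189.2 MPa.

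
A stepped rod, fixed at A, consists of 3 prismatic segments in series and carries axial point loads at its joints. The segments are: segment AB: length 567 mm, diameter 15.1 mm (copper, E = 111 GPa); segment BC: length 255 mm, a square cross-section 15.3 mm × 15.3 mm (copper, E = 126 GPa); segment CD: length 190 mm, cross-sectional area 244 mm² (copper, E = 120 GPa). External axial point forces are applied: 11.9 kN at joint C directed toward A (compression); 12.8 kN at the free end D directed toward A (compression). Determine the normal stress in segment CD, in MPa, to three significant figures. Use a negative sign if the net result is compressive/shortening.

-52.5 MPa

Internal axial forces (sectioning from the free end, tension +): N_CD = -12.8 kN, N_BC = -24.7 kN, N_AB = -24.7 kN.
σ_CD = N_CD/A_CD = -12800/244 = -52.46 MPa.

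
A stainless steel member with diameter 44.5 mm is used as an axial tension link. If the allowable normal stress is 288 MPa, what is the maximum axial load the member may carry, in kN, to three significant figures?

A = 1555 mm².
P_max = σ_allow · A = 288 · 1555 = 447900 N = 447.9 kN.

448 kN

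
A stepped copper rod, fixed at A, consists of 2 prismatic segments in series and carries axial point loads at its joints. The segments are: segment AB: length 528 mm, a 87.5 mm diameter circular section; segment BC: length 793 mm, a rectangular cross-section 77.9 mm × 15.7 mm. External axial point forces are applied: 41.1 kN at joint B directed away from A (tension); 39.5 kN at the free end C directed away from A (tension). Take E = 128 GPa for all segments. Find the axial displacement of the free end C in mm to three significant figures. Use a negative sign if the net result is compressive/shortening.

Internal axial forces (sectioning from the free end, tension +): N_BC = 39.5 kN, N_AB = 80.6 kN.
A_AB = 6013 mm².
A_BC = 1223 mm².
δ_AB = 80600·528/(6013·128000) = 0.05529 mm
δ_BC = 39500·793/(1223·128000) = 0.2001 mm
δ = Σδ_i = 0.2554 mm.

0.255 mm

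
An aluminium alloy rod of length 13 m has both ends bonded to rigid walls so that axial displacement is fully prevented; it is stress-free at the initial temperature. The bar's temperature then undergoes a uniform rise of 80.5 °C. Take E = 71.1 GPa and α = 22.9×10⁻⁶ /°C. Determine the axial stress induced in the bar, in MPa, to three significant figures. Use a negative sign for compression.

Free thermal expansion αLΔT = 22.9e-6 · 13000 · 80.5 = 23.96 mm.
The walls impose strain ε = −(23.96)/13000 = -1.8434e-03; σ = Eε = 71100 · -1.8434e-03 = -131.1 MPa.

-131 MPa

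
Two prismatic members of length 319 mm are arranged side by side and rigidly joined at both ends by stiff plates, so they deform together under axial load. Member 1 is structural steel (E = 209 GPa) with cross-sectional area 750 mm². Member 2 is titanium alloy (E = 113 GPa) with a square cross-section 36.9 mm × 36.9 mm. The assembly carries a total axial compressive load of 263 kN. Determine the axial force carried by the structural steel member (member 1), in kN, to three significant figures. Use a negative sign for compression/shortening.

A_2 = 1362 mm².
Equal strain + equilibrium ⇒ each member carries load in proportion to AE: A₁E₁ = 156800000 N, A₂E₂ = 153900000 N, ΣAE = 310600000 N.
F₁ = P·A₁E₁/ΣAE = -263000·156800000/310600000 = -132700 N.

-133 kN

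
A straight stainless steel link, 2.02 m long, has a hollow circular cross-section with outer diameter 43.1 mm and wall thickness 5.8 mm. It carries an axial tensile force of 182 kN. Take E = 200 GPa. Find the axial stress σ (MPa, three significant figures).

268 MPa

A = 679.7 mm².
σ = N/A = 182000/679.7 = 267.8 MPa.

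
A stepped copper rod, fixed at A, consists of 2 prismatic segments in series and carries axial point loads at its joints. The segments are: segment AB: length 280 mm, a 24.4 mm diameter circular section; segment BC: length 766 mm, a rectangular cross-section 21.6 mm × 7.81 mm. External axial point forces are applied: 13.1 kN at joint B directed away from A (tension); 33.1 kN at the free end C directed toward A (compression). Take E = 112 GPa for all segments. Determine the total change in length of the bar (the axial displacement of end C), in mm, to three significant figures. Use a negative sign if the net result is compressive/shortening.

-1.45 mm

Internal axial forces (sectioning from the free end, tension +): N_BC = -33.1 kN, N_AB = -20 kN.
A_AB = 467.6 mm².
A_BC = 168.7 mm².
δ_AB = -20000·280/(467.6·112000) = -0.1069 mm
δ_BC = -33100·766/(168.7·112000) = -1.342 mm
δ = Σδ_i = -1.449 mm.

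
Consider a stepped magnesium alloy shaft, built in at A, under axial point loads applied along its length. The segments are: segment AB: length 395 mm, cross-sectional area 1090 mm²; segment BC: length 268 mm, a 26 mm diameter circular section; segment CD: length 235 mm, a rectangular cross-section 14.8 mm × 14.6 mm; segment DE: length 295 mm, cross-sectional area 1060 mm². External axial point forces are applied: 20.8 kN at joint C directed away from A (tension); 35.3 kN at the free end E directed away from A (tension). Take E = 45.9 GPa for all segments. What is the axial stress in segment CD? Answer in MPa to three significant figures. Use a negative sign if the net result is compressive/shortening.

Internal axial forces (sectioning from the free end, tension +): N_DE = 35.3 kN, N_CD = 35.3 kN, N_BC = 56.1 kN, N_AB = 56.1 kN.
A_CD = 216.1 mm².
σ_CD = N_CD/A_CD = 35300/216.1 = 163.4 MPa.

163 MPa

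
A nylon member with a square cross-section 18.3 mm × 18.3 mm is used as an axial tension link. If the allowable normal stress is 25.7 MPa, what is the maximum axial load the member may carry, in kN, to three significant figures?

8.61 kN

A = 334.9 mm².
P_max = σ_allow · A = 25.7 · 334.9 = 8607 N = 8.607 kN.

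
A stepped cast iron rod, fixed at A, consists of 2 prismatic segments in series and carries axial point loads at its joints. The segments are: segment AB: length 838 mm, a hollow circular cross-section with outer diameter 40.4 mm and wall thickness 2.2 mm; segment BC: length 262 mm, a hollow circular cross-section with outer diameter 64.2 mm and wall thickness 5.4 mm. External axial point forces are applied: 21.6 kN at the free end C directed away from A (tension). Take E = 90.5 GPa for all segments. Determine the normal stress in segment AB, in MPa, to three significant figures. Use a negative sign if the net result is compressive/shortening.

81.8 MPa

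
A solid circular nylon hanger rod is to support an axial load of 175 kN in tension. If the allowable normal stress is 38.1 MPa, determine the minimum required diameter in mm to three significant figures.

76.5 mm

Required area A ≥ P/σ_allow = 175000/38.1 = 4593 mm².
For a solid circular section, d ≥ √(4A/π) = 76.47 mm.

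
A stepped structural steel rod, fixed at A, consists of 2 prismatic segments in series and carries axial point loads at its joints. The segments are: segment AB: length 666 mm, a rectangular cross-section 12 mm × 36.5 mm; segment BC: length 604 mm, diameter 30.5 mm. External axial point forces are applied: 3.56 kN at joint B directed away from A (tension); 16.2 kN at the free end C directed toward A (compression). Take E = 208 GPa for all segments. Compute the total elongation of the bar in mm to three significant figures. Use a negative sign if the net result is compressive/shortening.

Internal axial forces (sectioning from the free end, tension +): N_BC = -16.2 kN, N_AB = -12.64 kN.
A_AB = 438 mm².
A_BC = 730.6 mm².
δ_AB = -12640·666/(438·208000) = -0.0924 mm
δ_BC = -16200·604/(730.6·208000) = -0.06439 mm
δ = Σδ_i = -0.1568 mm.

-0.157 mm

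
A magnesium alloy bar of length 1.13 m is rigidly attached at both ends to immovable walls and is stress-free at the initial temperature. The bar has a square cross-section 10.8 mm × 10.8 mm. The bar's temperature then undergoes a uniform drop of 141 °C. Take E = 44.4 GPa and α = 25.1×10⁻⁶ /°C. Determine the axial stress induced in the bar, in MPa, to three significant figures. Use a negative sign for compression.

Free thermal expansion αLΔT = 25.1e-6 · 1130 · -141 = -3.999 mm.
The walls impose strain ε = −(-3.999)/1130 = 3.5391e-03; σ = Eε = 44400 · 3.5391e-03 = 157.1 MPa.

157 MPa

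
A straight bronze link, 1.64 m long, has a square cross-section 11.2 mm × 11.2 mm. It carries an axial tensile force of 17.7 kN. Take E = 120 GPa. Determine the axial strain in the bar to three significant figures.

A = 125.4 mm².
σ = N/A = 141.1 MPa; ε = σ/E = 141.1/120000 = 1.176e-03.

0.00118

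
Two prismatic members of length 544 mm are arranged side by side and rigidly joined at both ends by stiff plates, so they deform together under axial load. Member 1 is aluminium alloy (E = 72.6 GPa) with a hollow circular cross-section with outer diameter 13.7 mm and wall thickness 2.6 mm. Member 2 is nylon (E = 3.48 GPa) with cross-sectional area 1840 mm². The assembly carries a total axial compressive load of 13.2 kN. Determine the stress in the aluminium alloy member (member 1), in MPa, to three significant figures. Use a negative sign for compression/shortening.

A_1 = 90.67 mm².
Equal strain + equilibrium ⇒ each member carries load in proportion to AE: A₁E₁ = 6582000 N, A₂E₂ = 6403000 N, ΣAE = 12990000 N.
σ₁ = P·E₁/ΣAE = -13200·72600/12990000 = -73.8 MPa.

-73.8 MPa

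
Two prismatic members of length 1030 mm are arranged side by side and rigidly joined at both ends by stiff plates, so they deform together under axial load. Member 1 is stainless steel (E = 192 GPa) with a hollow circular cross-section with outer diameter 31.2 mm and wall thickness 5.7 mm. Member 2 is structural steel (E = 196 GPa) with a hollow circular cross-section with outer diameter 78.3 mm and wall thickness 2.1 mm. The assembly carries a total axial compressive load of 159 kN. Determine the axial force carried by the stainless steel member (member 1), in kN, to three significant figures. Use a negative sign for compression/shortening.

A_1 = 456.6 mm².
A_2 = 502.7 mm².
Equal strain + equilibrium ⇒ each member carries load in proportion to AE: A₁E₁ = 87670000 N, A₂E₂ = 98530000 N, ΣAE = 186200000 N.
F₁ = P·A₁E₁/ΣAE = -159000·87670000/186200000 = -74860 N.

-74.9 kN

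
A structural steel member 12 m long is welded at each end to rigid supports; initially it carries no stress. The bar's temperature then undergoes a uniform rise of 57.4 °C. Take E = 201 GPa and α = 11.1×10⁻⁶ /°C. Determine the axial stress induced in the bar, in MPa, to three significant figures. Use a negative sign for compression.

-128 MPa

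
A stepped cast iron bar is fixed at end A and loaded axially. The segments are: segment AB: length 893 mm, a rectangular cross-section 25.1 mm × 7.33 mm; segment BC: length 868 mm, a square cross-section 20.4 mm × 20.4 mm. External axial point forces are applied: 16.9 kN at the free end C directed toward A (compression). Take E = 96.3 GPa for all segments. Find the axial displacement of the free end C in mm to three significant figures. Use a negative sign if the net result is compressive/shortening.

-1.22 mm

Internal axial forces (sectioning from the free end, tension +): N_BC = -16.9 kN, N_AB = -16.9 kN.
A_AB = 184 mm².
A_BC = 416.2 mm².
δ_AB = -16900·893/(184·96300) = -0.8518 mm
δ_BC = -16900·868/(416.2·96300) = -0.366 mm
δ = Σδ_i = -1.218 mm.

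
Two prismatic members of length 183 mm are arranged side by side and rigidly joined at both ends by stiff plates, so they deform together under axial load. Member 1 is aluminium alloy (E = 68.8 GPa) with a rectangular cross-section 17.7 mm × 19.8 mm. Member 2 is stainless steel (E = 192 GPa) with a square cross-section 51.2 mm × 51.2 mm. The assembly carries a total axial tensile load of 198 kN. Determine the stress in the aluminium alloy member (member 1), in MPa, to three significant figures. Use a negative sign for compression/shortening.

A_1 = 350.5 mm².
A_2 = 2621 mm².
Equal strain + equilibrium ⇒ each member carries load in proportion to AE: A₁E₁ = 24110000 N, A₂E₂ = 503300000 N, ΣAE = 527400000 N.
σ₁ = P·E₁/ΣAE = 198000·68800/527400000 = 25.83 MPa.

25.8 MPa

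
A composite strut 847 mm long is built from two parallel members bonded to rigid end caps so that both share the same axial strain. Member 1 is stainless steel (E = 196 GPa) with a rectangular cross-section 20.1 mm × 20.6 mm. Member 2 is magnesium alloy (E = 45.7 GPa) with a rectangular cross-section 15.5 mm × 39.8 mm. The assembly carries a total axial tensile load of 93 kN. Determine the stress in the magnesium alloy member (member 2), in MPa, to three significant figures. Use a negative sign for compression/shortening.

38.9 MPa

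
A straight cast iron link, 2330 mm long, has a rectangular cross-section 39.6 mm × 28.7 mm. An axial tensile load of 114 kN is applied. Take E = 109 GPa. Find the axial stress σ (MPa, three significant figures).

A = 1137 mm².
σ = N/A = 114000/1137 = 100.3 MPa.

100 MPa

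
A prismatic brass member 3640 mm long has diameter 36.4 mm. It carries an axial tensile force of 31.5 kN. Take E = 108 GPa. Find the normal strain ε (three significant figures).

2.80e-04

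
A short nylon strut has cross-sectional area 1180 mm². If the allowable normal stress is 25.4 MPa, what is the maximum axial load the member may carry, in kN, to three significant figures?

30.0 kN

P_max = σ_allow · A = 25.4 · 1180 = 29970 N = 29.97 kN.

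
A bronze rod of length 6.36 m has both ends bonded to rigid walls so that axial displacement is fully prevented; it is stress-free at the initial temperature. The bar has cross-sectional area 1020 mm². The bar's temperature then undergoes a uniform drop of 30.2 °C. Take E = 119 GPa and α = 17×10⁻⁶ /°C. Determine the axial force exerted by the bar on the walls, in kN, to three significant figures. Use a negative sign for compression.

Free thermal expansion αLΔT = 17e-6 · 6360 · -30.2 = -3.265 mm.
The walls impose strain ε = −(-3.265)/6360 = 5.1340e-04; σ = Eε = 119000 · 5.1340e-04 = 61.09 MPa.
Wall reaction R = σ·A = 61.09·1020 = 62320 N = 62.32 kN.

62.3 kN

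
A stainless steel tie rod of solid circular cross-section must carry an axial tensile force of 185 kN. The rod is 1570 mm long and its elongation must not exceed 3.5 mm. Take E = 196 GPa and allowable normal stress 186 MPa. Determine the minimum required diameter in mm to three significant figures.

35.6 mm

Required area A ≥ P/σ_allow = 185000/186 = 994.6 mm².
For a solid circular section, d ≥ √(4A/π) = 35.59 mm.
Elongation limit: A ≥ PL/(Eδ_allow) = 185000·1570/(196000·3.5) = 423.4 mm² ⇒ d ≥ 23.22 mm.
The stress limit governs.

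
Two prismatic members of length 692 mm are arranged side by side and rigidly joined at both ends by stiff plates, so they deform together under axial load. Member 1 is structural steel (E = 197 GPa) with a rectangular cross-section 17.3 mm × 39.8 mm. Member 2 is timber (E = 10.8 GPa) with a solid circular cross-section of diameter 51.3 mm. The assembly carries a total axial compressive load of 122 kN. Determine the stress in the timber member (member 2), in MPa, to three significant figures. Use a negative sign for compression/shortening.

-8.34 MPa

A_1 = 688.5 mm².
A_2 = 2067 mm².
Equal strain + equilibrium ⇒ each member carries load in proportion to AE: A₁E₁ = 135600000 N, A₂E₂ = 22320000 N, ΣAE = 158000000 N.
σ₂ = P·E₂/ΣAE = -122000·10800/158000000 = -8.341 MPa.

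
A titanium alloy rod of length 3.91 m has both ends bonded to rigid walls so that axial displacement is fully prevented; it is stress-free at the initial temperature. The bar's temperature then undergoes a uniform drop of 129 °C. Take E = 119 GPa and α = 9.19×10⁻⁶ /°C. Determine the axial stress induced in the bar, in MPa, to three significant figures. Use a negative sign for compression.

141 MPa

Free thermal expansion αLΔT = 9.19e-6 · 3910 · -129 = -4.635 mm.
The walls impose strain ε = −(-4.635)/3910 = 1.1855e-03; σ = Eε = 119000 · 1.1855e-03 = 141.1 MPa.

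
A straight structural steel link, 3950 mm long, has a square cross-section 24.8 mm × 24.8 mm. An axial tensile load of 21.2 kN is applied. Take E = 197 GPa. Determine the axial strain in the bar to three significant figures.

1.75e-04

A = 615 mm².
σ = N/A = 34.47 MPa; ε = σ/E = 34.47/197000 = 1.750e-04.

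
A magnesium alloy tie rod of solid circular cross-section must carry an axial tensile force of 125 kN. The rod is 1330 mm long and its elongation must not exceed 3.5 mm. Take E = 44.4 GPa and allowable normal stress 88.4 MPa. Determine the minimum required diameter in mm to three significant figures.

42.4 mm

Required area A ≥ P/σ_allow = 125000/88.4 = 1414 mm².
For a solid circular section, d ≥ √(4A/π) = 42.43 mm.
Elongation limit: A ≥ PL/(Eδ_allow) = 125000·1330/(44400·3.5) = 1070 mm² ⇒ d ≥ 36.91 mm.
The stress limit governs.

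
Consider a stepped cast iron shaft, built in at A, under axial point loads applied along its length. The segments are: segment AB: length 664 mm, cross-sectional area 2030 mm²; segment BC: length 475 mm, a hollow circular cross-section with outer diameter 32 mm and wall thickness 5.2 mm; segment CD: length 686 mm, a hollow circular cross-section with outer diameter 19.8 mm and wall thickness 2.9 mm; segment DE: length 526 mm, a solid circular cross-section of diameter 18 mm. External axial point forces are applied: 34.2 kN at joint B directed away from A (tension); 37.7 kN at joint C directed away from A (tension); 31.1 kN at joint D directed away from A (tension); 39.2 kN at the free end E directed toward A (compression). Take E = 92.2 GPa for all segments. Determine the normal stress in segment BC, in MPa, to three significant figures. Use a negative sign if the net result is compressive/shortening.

67.6 MPa

Internal axial forces (sectioning from the free end, tension +): N_DE = -39.2 kN, N_CD = -8.1 kN, N_BC = 29.6 kN, N_AB = 63.8 kN.
A_BC = 437.8 mm².
σ_BC = N_BC/A_BC = 29600/437.8 = 67.61 MPa.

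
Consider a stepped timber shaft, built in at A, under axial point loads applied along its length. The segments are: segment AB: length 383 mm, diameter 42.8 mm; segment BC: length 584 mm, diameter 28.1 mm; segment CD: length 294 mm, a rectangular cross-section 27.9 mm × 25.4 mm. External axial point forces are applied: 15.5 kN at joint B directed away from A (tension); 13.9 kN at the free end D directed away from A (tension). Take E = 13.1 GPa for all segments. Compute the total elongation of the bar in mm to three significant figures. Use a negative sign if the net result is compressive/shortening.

2.04 mm

Internal axial forces (sectioning from the free end, tension +): N_CD = 13.9 kN, N_BC = 13.9 kN, N_AB = 29.4 kN.
A_AB = 1439 mm².
A_BC = 620.2 mm².
A_CD = 708.7 mm².
δ_AB = 29400·383/(1439·13100) = 0.5974 mm
δ_BC = 13900·584/(620.2·13100) = 0.9992 mm
δ_CD = 13900·294/(708.7·13100) = 0.4402 mm
δ = Σδ_i = 2.037 mm.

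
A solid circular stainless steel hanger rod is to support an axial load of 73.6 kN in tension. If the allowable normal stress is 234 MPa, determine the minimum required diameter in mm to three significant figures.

Required area A ≥ P/σ_allow = 73600/234 = 314.5 mm².
For a solid circular section, d ≥ √(4A/π) = 20.01 mm.

20.0 mm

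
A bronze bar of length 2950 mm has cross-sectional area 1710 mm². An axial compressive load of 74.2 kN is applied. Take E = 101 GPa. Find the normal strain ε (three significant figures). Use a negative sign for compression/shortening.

-4.30e-04

σ = N/A = -43.39 MPa; ε = σ/E = -43.39/101000 = -4.296e-04.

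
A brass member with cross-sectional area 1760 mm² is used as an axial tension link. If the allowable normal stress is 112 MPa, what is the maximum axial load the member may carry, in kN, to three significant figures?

P_max = σ_allow · A = 112 · 1760 = 197100 N = 197.1 kN.

197 kN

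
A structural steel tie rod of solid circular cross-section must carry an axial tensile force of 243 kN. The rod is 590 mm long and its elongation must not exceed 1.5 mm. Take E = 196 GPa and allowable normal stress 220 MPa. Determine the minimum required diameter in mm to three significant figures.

Required area A ≥ P/σ_allow = 243000/220 = 1105 mm².
For a solid circular section, d ≥ √(4A/π) = 37.5 mm.
Elongation limit: A ≥ PL/(Eδ_allow) = 243000·590/(196000·1.5) = 487.7 mm² ⇒ d ≥ 24.92 mm.
The stress limit governs.

37.5 mm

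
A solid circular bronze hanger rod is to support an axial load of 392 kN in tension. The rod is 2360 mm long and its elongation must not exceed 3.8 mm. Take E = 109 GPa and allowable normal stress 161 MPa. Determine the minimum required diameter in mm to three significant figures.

55.7 mm

Required area A ≥ P/σ_allow = 392000/161 = 2435 mm².
For a solid circular section, d ≥ √(4A/π) = 55.68 mm.
Elongation limit: A ≥ PL/(Eδ_allow) = 392000·2360/(109000·3.8) = 2234 mm² ⇒ d ≥ 53.33 mm.
The stress limit governs.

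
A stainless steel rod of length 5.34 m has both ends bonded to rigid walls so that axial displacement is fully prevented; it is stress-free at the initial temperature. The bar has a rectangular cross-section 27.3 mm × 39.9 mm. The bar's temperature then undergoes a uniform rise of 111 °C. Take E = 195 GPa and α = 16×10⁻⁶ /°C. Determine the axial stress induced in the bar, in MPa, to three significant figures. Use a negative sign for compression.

-346 MPa

Free thermal expansion αLΔT = 16e-6 · 5340 · 111 = 9.484 mm.
The walls impose strain ε = −(9.484)/5340 = -1.7760e-03; σ = Eε = 195000 · -1.7760e-03 = -346.3 MPa.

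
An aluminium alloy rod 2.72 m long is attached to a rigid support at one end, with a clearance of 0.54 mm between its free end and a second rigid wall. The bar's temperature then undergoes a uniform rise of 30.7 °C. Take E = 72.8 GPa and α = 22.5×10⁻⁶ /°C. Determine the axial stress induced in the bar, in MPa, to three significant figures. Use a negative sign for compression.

-35.8 MPa

Free thermal expansion αLΔT = 22.5e-6 · 2720 · 30.7 = 1.879 mm.
The walls engage after the gap closes; constrained expansion = 1.879 − 0.54 = 1.339 mm.
The walls impose strain ε = −(1.339)/2720 = -4.9222e-04; σ = Eε = 72800 · -4.9222e-04 = -35.83 MPa.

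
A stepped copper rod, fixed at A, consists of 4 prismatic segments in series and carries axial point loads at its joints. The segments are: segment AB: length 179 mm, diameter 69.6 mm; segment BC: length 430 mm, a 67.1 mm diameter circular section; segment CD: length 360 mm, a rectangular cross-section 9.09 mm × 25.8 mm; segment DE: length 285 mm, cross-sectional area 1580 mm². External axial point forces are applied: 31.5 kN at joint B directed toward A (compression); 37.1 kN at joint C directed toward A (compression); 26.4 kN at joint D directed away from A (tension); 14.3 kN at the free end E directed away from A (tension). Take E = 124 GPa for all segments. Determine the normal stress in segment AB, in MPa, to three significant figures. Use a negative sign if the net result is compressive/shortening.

Internal axial forces (sectioning from the free end, tension +): N_DE = 14.3 kN, N_CD = 40.7 kN, N_BC = 3.6 kN, N_AB = -27.9 kN.
A_AB = 3805 mm².
σ_AB = N_AB/A_AB = -27900/3805 = -7.333 MPa.

-7.33 MPa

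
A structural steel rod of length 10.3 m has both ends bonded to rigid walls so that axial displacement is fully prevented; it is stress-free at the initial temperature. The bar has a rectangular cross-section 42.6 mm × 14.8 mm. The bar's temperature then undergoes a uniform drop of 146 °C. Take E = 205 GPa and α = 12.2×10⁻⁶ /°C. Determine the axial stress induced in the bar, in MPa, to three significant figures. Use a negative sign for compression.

365 MPa

Free thermal expansion αLΔT = 12.2e-6 · 10300 · -146 = -18.35 mm.
The walls impose strain ε = −(-18.35)/10300 = 1.7812e-03; σ = Eε = 205000 · 1.7812e-03 = 365.1 MPa.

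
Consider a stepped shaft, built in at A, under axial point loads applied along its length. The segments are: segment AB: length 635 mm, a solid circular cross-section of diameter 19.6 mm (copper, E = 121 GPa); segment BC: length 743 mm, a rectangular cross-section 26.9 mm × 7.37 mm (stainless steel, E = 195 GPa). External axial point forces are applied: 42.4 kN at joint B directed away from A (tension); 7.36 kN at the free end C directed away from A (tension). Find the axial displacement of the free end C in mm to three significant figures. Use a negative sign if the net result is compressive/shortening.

Internal axial forces (sectioning from the free end, tension +): N_BC = 7.36 kN, N_AB = 49.76 kN.
A_AB = 301.7 mm².
A_BC = 198.3 mm².
δ_AB = 49760·635/(301.7·121000) = 0.8655 mm
δ_BC = 7360·743/(198.3·195000) = 0.1415 mm
δ = Σδ_i = 1.007 mm.

1.01 mm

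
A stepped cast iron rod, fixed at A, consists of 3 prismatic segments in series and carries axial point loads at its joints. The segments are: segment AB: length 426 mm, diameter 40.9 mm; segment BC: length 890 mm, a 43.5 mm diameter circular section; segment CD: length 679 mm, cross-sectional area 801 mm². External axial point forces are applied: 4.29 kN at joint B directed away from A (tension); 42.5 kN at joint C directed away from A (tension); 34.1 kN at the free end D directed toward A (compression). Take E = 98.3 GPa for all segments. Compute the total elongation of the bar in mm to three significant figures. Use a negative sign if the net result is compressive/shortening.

-0.201 mm

Internal axial forces (sectioning from the free end, tension +): N_CD = -34.1 kN, N_BC = 8.4 kN, N_AB = 12.69 kN.
A_AB = 1314 mm².
A_BC = 1486 mm².
δ_AB = 12690·426/(1314·98300) = 0.04186 mm
δ_BC = 8400·890/(1486·98300) = 0.05117 mm
δ_CD = -34100·679/(801·98300) = -0.2941 mm
δ = Σδ_i = -0.201 mm.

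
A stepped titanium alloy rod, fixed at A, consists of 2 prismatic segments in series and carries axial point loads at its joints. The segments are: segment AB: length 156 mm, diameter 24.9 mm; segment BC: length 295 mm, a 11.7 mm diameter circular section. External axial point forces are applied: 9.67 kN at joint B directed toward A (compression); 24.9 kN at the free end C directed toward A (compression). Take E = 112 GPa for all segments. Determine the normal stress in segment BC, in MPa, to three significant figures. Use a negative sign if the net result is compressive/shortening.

Internal axial forces (sectioning from the free end, tension +): N_BC = -24.9 kN, N_AB = -34.57 kN.
A_BC = 107.5 mm².
σ_BC = N_BC/A_BC = -24900/107.5 = -231.6 MPa.

-232 MPa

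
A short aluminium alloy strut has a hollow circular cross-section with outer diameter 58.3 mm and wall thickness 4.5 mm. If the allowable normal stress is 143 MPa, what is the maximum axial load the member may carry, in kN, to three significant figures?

A = 760.6 mm².
P_max = σ_allow · A = 143 · 760.6 = 108800 N = 108.8 kN.

109 kN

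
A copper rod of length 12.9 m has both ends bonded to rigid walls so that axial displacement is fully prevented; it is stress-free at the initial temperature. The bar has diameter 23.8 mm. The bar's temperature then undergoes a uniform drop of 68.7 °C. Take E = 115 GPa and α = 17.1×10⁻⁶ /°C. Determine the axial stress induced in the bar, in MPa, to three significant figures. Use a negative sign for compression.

135 MPa

Free thermal expansion αLΔT = 17.1e-6 · 12900 · -68.7 = -15.15 mm.
The walls impose strain ε = −(-15.15)/12900 = 1.1748e-03; σ = Eε = 115000 · 1.1748e-03 = 135.1 MPa.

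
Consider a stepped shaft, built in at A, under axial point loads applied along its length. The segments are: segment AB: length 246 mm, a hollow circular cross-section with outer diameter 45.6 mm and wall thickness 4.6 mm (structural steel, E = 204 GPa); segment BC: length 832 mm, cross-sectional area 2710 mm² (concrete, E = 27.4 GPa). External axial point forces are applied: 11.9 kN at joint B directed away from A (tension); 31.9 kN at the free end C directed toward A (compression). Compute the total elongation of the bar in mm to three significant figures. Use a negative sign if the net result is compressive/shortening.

Internal axial forces (sectioning from the free end, tension +): N_BC = -31.9 kN, N_AB = -20 kN.
A_AB = 592.5 mm².
δ_AB = -20000·246/(592.5·204000) = -0.0407 mm
δ_BC = -31900·832/(2710·27400) = -0.3574 mm
δ = Σδ_i = -0.3981 mm.

-0.398 mm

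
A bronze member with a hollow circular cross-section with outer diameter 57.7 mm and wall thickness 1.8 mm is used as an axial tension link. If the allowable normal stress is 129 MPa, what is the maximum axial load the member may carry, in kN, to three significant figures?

40.8 kN

A = 316.1 mm².
P_max = σ_allow · A = 129 · 316.1 = 40780 N = 40.78 kN.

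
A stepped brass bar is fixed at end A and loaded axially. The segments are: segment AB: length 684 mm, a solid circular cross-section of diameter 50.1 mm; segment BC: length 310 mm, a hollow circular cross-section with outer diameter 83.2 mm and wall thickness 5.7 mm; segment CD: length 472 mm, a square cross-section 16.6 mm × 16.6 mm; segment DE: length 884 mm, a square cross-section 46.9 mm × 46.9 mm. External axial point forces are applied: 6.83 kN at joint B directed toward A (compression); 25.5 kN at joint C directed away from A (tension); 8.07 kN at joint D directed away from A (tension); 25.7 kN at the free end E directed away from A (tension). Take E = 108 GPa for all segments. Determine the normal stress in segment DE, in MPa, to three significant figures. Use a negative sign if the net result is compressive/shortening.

11.7 MPa

Internal axial forces (sectioning from the free end, tension +): N_DE = 25.7 kN, N_CD = 33.77 kN, N_BC = 59.27 kN, N_AB = 52.44 kN.
A_DE = 2200 mm².
σ_DE = N_DE/A_DE = 25700/2200 = 11.68 MPa.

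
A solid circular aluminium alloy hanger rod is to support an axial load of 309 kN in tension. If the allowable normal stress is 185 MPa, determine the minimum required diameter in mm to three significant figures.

Required area A ≥ P/σ_allow = 309000/185 = 1670 mm².
For a solid circular section, d ≥ √(4A/π) = 46.12 mm.

46.1 mm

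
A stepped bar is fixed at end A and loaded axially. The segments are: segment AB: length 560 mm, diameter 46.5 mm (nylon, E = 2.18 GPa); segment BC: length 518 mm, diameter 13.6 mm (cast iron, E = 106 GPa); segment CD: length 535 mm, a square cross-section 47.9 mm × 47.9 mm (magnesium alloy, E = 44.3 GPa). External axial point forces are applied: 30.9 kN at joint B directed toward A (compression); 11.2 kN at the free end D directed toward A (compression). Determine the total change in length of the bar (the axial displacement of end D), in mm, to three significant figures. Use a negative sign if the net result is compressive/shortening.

Internal axial forces (sectioning from the free end, tension +): N_CD = -11.2 kN, N_BC = -11.2 kN, N_AB = -42.1 kN.
A_AB = 1698 mm².
A_BC = 145.3 mm².
A_CD = 2294 mm².
δ_AB = -42100·560/(1698·2180) = -6.368 mm
δ_BC = -11200·518/(145.3·106000) = -0.3768 mm
δ_CD = -11200·535/(2294·44300) = -0.05895 mm
δ = Σδ_i = -6.804 mm.

-6.80 mm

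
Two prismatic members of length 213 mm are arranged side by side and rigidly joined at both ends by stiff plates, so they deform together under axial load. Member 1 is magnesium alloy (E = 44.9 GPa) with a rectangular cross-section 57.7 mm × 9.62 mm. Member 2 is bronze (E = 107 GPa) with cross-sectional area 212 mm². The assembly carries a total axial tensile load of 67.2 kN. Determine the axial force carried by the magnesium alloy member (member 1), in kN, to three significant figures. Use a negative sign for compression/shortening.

35.2 kN

A_1 = 555.1 mm².
Equal strain + equilibrium ⇒ each member carries load in proportion to AE: A₁E₁ = 24920000 N, A₂E₂ = 22680000 N, ΣAE = 47610000 N.
F₁ = P·A₁E₁/ΣAE = 67200·24920000/47610000 = 35180 N.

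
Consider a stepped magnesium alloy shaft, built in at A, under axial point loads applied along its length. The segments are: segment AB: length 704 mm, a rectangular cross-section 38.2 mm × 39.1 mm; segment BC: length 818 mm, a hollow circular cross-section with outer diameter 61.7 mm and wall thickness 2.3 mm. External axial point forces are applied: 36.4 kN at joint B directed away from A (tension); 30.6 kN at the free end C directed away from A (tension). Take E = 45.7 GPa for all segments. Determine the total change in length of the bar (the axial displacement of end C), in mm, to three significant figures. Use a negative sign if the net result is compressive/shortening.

1.97 mm

Internal axial forces (sectioning from the free end, tension +): N_BC = 30.6 kN, N_AB = 67 kN.
A_AB = 1494 mm².
A_BC = 429.2 mm².
δ_AB = 67000·704/(1494·45700) = 0.691 mm
δ_BC = 30600·818/(429.2·45700) = 1.276 mm
δ = Σδ_i = 1.967 mm.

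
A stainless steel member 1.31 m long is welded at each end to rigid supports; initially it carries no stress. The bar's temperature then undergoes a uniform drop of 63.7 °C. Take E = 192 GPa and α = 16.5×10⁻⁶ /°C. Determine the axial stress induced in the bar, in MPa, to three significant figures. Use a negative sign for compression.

Free thermal expansion αLΔT = 16.5e-6 · 1310 · -63.7 = -1.377 mm.
The walls impose strain ε = −(-1.377)/1310 = 1.0510e-03; σ = Eε = 192000 · 1.0510e-03 = 201.8 MPa.

202 MPa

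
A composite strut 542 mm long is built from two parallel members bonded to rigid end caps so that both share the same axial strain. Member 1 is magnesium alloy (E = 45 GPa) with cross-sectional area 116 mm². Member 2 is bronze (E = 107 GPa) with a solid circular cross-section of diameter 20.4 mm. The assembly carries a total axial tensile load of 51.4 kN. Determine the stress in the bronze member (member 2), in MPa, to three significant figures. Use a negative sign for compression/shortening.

137 MPa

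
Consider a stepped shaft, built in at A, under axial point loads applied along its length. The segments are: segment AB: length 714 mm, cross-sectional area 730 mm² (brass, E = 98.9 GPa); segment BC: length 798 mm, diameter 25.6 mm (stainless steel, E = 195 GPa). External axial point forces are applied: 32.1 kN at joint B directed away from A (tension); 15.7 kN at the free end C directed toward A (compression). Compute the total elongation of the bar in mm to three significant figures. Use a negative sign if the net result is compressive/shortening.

Internal axial forces (sectioning from the free end, tension +): N_BC = -15.7 kN, N_AB = 16.4 kN.
A_BC = 514.7 mm².
δ_AB = 16400·714/(730·98900) = 0.1622 mm
δ_BC = -15700·798/(514.7·195000) = -0.1248 mm
δ = Σδ_i = 0.03737 mm.

0.0374 mm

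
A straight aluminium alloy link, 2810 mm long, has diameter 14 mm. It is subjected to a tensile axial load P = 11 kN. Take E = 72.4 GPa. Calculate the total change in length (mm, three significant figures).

2.77 mm

A = 153.9 mm².
δ_mech = NL/(AE) = 11000·2810/(153.9·72400) = 2.773 mm.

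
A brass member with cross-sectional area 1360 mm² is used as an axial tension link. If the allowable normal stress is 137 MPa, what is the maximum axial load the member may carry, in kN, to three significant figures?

186 kN

P_max = σ_allow · A = 137 · 1360 = 186300 N = 186.3 kN.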